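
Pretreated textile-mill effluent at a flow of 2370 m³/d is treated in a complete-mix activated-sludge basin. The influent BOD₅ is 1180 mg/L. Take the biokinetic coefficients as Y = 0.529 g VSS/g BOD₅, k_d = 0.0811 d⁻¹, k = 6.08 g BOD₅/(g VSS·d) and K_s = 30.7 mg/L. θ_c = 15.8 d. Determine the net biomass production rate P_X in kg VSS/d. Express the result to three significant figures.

P_X ≈ 648 kg VSS/d

For a completely mixed reactor with recycle the Lawrence–McCarty relation gives S = K_s·(1 + k_d·θ_c) / [θ_c·(Y·k − k_d) − 1] = 30.7 × (1 + 0.0811 × 15.8) / [15.8 × (0.529 × 6.08 − 0.0811) − 1] = 70.04 / 48.54 = 1.443 mg/L.
Y_obs = Y / (1 + k_d θ_c) = 0.529 / (1 + 0.0811 × 15.8) = 0.529 / 2.281 = 0.2319.
Q·(S₀ − S) = 2370 × (1180 − 1.44) × 10⁻³ = 2793 kg/d removed.
Net biomass production P_X = Y_obs × Q·(S₀ − S) = 0.2319 × 2793 = 647.7 kg VSS/d.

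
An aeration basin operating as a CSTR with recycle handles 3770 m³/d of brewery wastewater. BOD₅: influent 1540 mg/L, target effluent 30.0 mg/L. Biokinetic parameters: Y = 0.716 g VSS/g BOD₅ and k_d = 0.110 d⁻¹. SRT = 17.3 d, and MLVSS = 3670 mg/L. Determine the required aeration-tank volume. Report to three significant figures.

Rearranging the biomass balance for a CMAS with decay, V = Y·Q·ΔS·θ_c / [X·(1+k_d θ_c)] = 0.716 × 3770 × (1540 − 30.0) × 17.3 / [3670 × (1 + 0.110 × 17.3)] = 7.05×10^7 / 10654 = 6619 m³.

V ≈ 6620 m³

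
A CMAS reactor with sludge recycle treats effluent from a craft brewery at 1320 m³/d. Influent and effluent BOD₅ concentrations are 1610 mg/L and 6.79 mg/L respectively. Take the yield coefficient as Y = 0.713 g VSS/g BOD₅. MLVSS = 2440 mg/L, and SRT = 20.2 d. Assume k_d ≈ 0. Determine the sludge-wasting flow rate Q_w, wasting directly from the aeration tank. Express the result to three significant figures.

With k_d = 0 the design equation reduces to V = Y Q (S₀−S) θ_c / X = 0.713 × 1320 × (1610 − 6.79) × 20.2 / 2440 = 12492 m³.
With mixed-liquor wasting, θ_c = V/Q_w, so Q_w = V/θ_c = 12492/20.2 = 618.4 m³/d.

Q_w ≈ 618 m³/d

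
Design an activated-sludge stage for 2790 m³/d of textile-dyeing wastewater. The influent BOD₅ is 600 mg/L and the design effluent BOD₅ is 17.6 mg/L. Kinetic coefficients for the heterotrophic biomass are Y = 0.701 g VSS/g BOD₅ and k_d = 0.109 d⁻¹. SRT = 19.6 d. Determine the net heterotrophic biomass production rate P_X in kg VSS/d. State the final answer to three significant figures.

The observed yield is Y_obs = Y/(1 + k_d·θ_c) = 0.701 / (1 + 0.109 × 19.6) = 0.701 / 3.136 = 0.2235 g VSS per g BOD₅ removed.
Substrate removed = Q·(S₀ − S) = 2790 m³/d × (600 − 17.6) g/m³ = 1.62×10^6 g/d = 1625 kg/d.
Biomass produced: P_X = Y_obs·Q·ΔS = 0.2235 × 1625 ≈ 363.2 kg VSS/d.

P_X ≈ 363 kg VSS/d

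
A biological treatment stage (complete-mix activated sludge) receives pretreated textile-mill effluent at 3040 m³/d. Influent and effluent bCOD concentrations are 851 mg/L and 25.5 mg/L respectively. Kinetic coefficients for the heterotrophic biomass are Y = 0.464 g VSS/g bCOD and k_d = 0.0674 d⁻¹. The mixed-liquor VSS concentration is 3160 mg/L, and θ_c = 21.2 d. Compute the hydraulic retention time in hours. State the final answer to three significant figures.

τ ≈ 25.4 h

From the SRT design equation V = Y Q (S₀−S) θ_c / [X (1 + k_d θ_c)] = 0.464 × 3040 × (851 − 25.5) × 21.2 / [3160 × (1 + 0.0674 × 21.2)] = 2.47×10^7 / 7675 = 3216 m³.
Hydraulic retention time τ = V/Q = 3216 / 3040 = 1.058 d = 25.39 h.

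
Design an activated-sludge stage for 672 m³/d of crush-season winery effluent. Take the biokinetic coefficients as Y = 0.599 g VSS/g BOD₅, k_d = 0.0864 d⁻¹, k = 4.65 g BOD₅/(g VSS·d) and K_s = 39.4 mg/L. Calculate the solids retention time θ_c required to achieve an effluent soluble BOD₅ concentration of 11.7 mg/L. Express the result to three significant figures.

θ_c ≈ 1.81 d

Specific growth rate at S = 11.7 mg/L: μ = YkS/(K_s+S) = 0.599·4.65·11.7/(39.4+11.7) = 0.6377 d⁻¹.
Then 1/θ_c = μ − k_d = 0.6377 − 0.0864 = 0.5513 d⁻¹, giving θ_c = 1.814 d.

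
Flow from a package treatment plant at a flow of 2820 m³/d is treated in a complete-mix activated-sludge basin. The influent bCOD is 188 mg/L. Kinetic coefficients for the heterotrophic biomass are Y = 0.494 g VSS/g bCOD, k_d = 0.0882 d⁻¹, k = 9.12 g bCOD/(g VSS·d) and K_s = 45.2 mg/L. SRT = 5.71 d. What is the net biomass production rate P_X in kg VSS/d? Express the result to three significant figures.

From the Monod/SRT balance for a CMAS, S = K_s·(1+k_d θ_c)/[θ_c·(Y k − k_d) − 1] = 45.2 × (1 + 0.0882 × 5.71) / [5.71 × (0.494 × 9.12 − 0.0882) − 1] = 67.96 / 24.22 = 2.806 mg/L.
Observed yield with endogenous decay: Y_obs = Y / (1 + k_d·θ_c) = 0.494 / (1 + 0.0882 × 5.71) = 0.494 / 1.504 = 0.3285 g VSS/g bCOD.
Q·(S₀ − S) = 2820 × (188 − 2.81) × 10⁻³ = 522.2 kg/d removed.
P_X = Y_obs · Q(S₀ − S) = 0.3285 × 522.2 = 171.6 kg VSS/d.

P_X ≈ 172 kg VSS/d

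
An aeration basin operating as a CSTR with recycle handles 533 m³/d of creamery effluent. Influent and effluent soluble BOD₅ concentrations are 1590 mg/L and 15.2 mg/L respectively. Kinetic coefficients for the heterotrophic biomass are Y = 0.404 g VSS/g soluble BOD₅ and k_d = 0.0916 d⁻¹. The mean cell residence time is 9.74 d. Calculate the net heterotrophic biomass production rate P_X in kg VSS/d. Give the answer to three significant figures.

P_X ≈ 179 kg VSS/d

Correct the yield for decay: Y_obs = Y/(1 + k_d θ_c) = 0.404 / (1 + 0.0916 × 9.74) = 0.404 / 1.892 = 0.2135.
Mass of soluble BOD₅ removed per day: Q(S₀ − S) = 533 × 1575 g/m³ = 839.4 kg/d.
P_X = Y_obs · Q(S₀ − S) = 0.2135 × 839.4 = 179.2 kg VSS/d.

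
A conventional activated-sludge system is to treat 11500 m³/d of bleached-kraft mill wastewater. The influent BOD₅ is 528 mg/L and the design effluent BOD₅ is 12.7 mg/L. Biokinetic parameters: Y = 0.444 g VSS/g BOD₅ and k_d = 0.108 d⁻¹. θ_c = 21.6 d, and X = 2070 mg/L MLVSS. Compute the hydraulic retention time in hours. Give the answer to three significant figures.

From the SRT design equation V = Y Q (S₀−S) θ_c / [X (1 + k_d θ_c)] = 0.444 × 11500 × (528 − 12.7) × 21.6 / [2070 × (1 + 0.108 × 21.6)] = 5.68×10^7 / 6899 = 8238 m³.
Hydraulic retention time τ = V/Q = 8238 / 11500 = 0.7163 d = 17.19 h.

τ ≈ 17.2 h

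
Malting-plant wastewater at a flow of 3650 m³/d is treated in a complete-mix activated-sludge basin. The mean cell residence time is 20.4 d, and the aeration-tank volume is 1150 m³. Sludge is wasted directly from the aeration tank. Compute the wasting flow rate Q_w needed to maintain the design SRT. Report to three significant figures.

With mixed-liquor wasting, θ_c = V/Q_w, so Q_w = V/θ_c = 1150/20.4 = 56.37 m³/d.

Q_w ≈ 56.4 m³/d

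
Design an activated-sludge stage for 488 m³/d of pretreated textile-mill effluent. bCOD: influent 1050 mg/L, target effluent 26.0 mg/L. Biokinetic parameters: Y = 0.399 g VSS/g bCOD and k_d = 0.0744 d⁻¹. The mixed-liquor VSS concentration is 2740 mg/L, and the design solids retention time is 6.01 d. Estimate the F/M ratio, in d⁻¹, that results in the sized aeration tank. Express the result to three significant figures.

F/M ≈ 0.619 d⁻¹

Rearranging the biomass balance for a CMAS with decay, V = Y·Q·ΔS·θ_c / [X·(1+k_d θ_c)] = 0.399 × 488 × (1050 − 26.0) × 6.01 / [2740 × (1 + 0.0744 × 6.01)] = 1.2×10^6 / 3965 = 302.2 m³.
F/M = Q·S₀ / (V·X) = 488 × 1050 / (302.2 × 2740) = 0.6188 g bCOD·(g VSS·d)⁻¹.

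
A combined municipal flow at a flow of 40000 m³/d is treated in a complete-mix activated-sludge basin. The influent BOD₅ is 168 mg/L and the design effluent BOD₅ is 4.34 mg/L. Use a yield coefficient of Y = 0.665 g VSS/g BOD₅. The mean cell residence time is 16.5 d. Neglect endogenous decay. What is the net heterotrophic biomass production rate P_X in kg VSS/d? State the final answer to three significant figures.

P_X ≈ 4350 kg VSS/d

Since k_d ≈ 0, Y_obs = Y = 0.665 g VSS/g BOD₅.
ΔS = 168 − 4.34 = 163.7 mg/L, so the substrate removal rate is 40000 × 163.7/1000 = 6546 kg BOD₅/d.
P_X = Y_obs · Q(S₀ − S) = 0.6650 × 6546 = 4353 kg VSS/d.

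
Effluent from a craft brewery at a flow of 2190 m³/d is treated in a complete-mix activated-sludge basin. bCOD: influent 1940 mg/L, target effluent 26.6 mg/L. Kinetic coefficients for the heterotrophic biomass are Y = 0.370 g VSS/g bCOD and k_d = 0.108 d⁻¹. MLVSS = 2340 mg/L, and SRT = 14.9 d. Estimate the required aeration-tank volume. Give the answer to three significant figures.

Rearranging the biomass balance for a CMAS with decay, V = Y·Q·ΔS·θ_c / [X·(1+k_d θ_c)] = 0.370 × 2190 × (1940 − 26.6) × 14.9 / [2340 × (1 + 0.108 × 14.9)] = 2.31×10^7 / 6106 = 3784 m³.

V ≈ 3780 m³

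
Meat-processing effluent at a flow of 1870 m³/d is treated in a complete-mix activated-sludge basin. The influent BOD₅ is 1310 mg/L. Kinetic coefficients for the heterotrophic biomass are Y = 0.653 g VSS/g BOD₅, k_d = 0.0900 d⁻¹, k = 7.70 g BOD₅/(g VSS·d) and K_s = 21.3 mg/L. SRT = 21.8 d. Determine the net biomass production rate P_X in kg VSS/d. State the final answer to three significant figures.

Effluent substrate depends only on kinetics and SRT: S = K_s(1 + k_d θ_c) / [θ_c(Yk − k_d) − 1] = 21.3 × (1 + 0.0900 × 21.8) / [21.8 × (0.653 × 7.70 − 0.0900) − 1] = 63.09 / 106.7 = 0.5916 mg/L.
The observed yield is Y_obs = Y/(1 + k_d·θ_c) = 0.653 / (1 + 0.0900 × 21.8) = 0.653 / 2.962 = 0.2205 g VSS per g BOD₅ removed.
ΔS = 1310 − 0.592 = 1309 mg/L, so the substrate removal rate is 1870 × 1309/1000 = 2449 kg BOD₅/d.
So the net sludge growth is P_X = 0.2205 × 2449 = 539.8 kg VSS/d.

P_X ≈ 540 kg VSS/d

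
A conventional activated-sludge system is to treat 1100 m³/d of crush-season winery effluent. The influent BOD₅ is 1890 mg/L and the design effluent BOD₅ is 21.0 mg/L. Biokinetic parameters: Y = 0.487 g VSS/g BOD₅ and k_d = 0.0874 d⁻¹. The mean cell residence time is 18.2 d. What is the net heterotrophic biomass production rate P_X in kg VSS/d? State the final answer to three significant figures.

P_X ≈ 386 kg VSS/d

Observed yield with endogenous decay: Y_obs = Y / (1 + k_d·θ_c) = 0.487 / (1 + 0.0874 × 18.2) = 0.487 / 2.591 = 0.1880 g VSS/g BOD₅.
ΔS = 1890 − 21.0 = 1869 mg/L, so the substrate removal rate is 1100 × 1869/1000 = 2056 kg BOD₅/d.
Biomass produced: P_X = Y_obs·Q·ΔS = 0.1880 × 2056 ≈ 386.5 kg VSS/d.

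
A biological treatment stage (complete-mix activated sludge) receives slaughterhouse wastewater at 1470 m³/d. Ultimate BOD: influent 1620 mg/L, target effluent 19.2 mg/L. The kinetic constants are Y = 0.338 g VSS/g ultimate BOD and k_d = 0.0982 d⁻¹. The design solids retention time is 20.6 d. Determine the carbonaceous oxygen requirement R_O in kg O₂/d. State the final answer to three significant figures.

R_O ≈ 1980 kg O₂/d

Observed yield with endogenous decay: Y_obs = Y / (1 + k_d·θ_c) = 0.338 / (1 + 0.0982 × 20.6) = 0.338 / 3.023 = 0.1118 g VSS/g ultimate BOD.
Substrate removed = Q·(S₀ − S) = 1470 m³/d × (1620 − 19.2) g/m³ = 2.35×10^6 g/d = 2353 kg/d.
Net sludge production P_X = 0.1118 × 2353 = 263.1 kg VSS/d.
Carbonaceous O₂ demand = substrate oxidised − cell-mass equivalent = 2353 − 1.42 × 263.1 = 1980 kg O₂/d.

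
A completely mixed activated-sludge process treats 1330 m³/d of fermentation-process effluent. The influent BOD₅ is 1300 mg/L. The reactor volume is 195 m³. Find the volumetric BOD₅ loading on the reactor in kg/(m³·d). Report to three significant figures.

L_v = Q S₀ / V = 1330 × 1300 × 10⁻³ / 195.0 = 8.867 kg/(m³·d).

L_v ≈ 8.87 kg BOD₅/(m³·d)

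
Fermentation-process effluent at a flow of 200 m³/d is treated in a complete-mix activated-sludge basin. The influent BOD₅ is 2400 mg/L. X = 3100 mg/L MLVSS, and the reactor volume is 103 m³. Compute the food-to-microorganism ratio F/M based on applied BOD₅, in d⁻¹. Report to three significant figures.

F/M = Q·S₀ / (V·X) = 200 × 2400 / (103.0 × 3100) = 1.503 g BOD₅·(g VSS·d)⁻¹.

F/M ≈ 1.50 d⁻¹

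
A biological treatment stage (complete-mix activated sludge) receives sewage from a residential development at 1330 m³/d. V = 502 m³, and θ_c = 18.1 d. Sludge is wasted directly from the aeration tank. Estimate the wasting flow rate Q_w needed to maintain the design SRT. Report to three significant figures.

With mixed-liquor wasting, θ_c = V/Q_w, so Q_w = V/θ_c = 502.0/18.1 = 27.73 m³/d.

Q_w ≈ 27.7 m³/d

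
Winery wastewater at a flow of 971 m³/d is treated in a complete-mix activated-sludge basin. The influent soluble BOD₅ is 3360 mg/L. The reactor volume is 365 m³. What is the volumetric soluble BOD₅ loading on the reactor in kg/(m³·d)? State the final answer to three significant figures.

Volumetric loading L_v = Q·S₀ / V = 971 × 3360 g/m³ / 365.0 m³ = 8939 g/(m³·d) = 8.939 kg soluble BOD₅/(m³·d).

L_v ≈ 8.94 kg soluble BOD₅/(m³·d)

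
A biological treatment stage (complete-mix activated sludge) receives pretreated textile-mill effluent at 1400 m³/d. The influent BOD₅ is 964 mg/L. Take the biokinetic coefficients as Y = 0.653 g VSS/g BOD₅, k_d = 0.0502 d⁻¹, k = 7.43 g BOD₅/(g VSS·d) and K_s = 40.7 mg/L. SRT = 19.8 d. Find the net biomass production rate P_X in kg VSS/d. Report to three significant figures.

P_X ≈ 442 kg VSS/d

For a completely mixed reactor with recycle the Lawrence–McCarty relation gives S = K_s·(1 + k_d·θ_c) / [θ_c·(Y·k − k_d) − 1] = 40.7 × (1 + 0.0502 × 19.8) / [19.8 × (0.653 × 7.43 − 0.0502) − 1] = 81.15 / 94.07 = 0.8627 mg/L.
The observed yield is Y_obs = Y/(1 + k_d·θ_c) = 0.653 / (1 + 0.0502 × 19.8) = 0.653 / 1.994 = 0.3275 g VSS per g BOD₅ removed.
Q·(S₀ − S) = 1400 × (964 − 0.863) × 10⁻³ = 1348 kg/d removed.
So the net sludge growth is P_X = 0.3275 × 1348 = 441.6 kg VSS/d.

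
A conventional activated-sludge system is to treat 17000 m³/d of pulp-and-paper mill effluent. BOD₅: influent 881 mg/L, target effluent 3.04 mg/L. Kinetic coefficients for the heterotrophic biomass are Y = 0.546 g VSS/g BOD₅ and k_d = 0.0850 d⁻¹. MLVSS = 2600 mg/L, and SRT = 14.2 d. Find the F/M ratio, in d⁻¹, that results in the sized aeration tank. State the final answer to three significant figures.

Rearranging the biomass balance for a CMAS with decay, V = Y·Q·ΔS·θ_c / [X·(1+k_d θ_c)] = 0.546 × 17000 × (881 − 3.04) × 14.2 / [2600 × (1 + 0.0850 × 14.2)] = 1.16×10^8 / 5738 = 20166 m³.
F/M = Q·S₀ / (V·X) = 17000 × 881 / (20166 × 2600) = 0.2856 g BOD₅·(g VSS·d)⁻¹.

F/M ≈ 0.286 d⁻¹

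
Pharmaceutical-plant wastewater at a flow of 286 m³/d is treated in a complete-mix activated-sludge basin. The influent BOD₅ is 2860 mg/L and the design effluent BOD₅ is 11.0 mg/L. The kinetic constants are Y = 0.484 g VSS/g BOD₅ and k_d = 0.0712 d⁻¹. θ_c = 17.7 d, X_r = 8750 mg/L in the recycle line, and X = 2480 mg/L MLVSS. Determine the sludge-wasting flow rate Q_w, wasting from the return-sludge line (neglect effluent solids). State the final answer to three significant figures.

Steady-state biomass mass balance: V·X·(1 + k_d·θ_c) = Y·Q·(S₀ − S)·θ_c, so V = 0.484 × 286 × (2860 − 11.0) × 17.7 / [2480 × (1 + 0.0712 × 17.7)] = 6.98×10^6 / 5605 = 1245 m³.
Q_w = (V·X)/(θ_c X_r) = 1245 × 2480 / (17.7 × 8750) = 19.94 m³/d.

Q_w ≈ 19.9 m³/d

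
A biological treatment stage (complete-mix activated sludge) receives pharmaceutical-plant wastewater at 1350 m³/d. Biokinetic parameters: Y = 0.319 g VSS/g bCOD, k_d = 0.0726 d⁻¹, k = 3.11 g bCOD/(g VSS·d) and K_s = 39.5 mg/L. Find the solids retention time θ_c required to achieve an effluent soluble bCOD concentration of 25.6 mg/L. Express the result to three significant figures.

θ_c ≈ 3.15 d

Specific growth rate at S = 25.6 mg/L: μ = YkS/(K_s+S) = 0.319·3.11·25.6/(39.5+25.6) = 0.3901 d⁻¹.
1/θ_c = 0.3901 − 0.0726 = 0.3175 d⁻¹, so θ_c = 3.149 d.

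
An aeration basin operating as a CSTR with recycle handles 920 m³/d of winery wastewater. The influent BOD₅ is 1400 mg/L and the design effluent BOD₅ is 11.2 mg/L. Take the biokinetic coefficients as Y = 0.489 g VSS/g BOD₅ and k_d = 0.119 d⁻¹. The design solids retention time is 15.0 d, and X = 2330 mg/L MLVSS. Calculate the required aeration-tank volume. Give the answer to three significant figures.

V ≈ 1440 m³

From the SRT design equation V = Y Q (S₀−S) θ_c / [X (1 + k_d θ_c)] = 0.489 × 920 × (1400 − 11.2) × 15.0 / [2330 × (1 + 0.119 × 15.0)] = 9.37×10^6 / 6489 = 1444 m³.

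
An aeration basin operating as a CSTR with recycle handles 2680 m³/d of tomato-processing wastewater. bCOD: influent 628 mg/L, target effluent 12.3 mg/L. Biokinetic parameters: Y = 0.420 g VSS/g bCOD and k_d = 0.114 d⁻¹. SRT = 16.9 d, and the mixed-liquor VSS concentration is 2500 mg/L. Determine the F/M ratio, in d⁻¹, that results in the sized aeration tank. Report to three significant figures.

From the SRT design equation V = Y Q (S₀−S) θ_c / [X (1 + k_d θ_c)] = 0.420 × 2680 × (628 − 12.3) × 16.9 / [2500 × (1 + 0.114 × 16.9)] = 1.17×10^7 / 7316 = 1601 m³.
Food-to-microorganism ratio F/M = Q S₀ / (V X) = 2680 × 628 / (1601 × 2500) = 0.4206 d⁻¹.

F/M ≈ 0.421 d⁻¹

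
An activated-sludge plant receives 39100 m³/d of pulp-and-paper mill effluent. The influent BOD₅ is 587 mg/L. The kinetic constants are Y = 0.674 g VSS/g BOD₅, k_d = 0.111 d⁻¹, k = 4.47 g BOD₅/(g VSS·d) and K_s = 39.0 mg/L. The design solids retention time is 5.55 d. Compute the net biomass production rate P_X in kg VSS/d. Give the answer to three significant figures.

Effluent substrate depends only on kinetics and SRT: S = K_s(1 + k_d θ_c) / [θ_c(Yk − k_d) − 1] = 39.0 × (1 + 0.111 × 5.55) / [5.55 × (0.674 × 4.47 − 0.111) − 1] = 63.03 / 15.10 = 4.173 mg/L.
Observed yield with endogenous decay: Y_obs = Y / (1 + k_d·θ_c) = 0.674 / (1 + 0.111 × 5.55) = 0.674 / 1.616 = 0.4171 g VSS/g BOD₅.
ΔS = 587 − 4.17 = 582.8 mg/L, so the substrate removal rate is 39100 × 582.8/1000 = 22789 kg BOD₅/d.
Biomass produced: P_X = Y_obs·Q·ΔS = 0.4171 × 22789 ≈ 9504 kg VSS/d.

P_X ≈ 9500 kg VSS/d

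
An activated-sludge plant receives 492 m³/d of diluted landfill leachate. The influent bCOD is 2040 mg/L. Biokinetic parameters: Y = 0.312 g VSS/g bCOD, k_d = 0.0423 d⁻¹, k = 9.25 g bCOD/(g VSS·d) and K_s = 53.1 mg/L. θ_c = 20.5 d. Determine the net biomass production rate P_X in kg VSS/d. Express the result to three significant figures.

From the Monod/SRT balance for a CMAS, S = K_s·(1+k_d θ_c)/[θ_c·(Y k − k_d) − 1] = 53.1 × (1 + 0.0423 × 20.5) / [20.5 × (0.312 × 9.25 − 0.0423) − 1] = 99.15 / 57.30 = 1.730 mg/L.
Correct the yield for decay: Y_obs = Y/(1 + k_d θ_c) = 0.312 / (1 + 0.0423 × 20.5) = 0.312 / 1.867 = 0.1671.
Substrate removed = Q·(S₀ − S) = 492 m³/d × (2040 − 1.73) g/m³ = 1×10^6 g/d = 1003 kg/d.
P_X = Y_obs · Q(S₀ − S) = 0.1671 × 1003 = 167.6 kg VSS/d.

P_X ≈ 168 kg VSS/d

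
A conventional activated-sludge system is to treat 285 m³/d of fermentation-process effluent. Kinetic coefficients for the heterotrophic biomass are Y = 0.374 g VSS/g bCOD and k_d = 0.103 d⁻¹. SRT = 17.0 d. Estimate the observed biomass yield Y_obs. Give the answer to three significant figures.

The observed yield is Y_obs = Y/(1 + k_d·θ_c) = 0.374 / (1 + 0.103 × 17.0) = 0.374 / 2.751 = 0.1360 g VSS per g bCOD removed.

Y_obs ≈ 0.136 g VSS/g bCOD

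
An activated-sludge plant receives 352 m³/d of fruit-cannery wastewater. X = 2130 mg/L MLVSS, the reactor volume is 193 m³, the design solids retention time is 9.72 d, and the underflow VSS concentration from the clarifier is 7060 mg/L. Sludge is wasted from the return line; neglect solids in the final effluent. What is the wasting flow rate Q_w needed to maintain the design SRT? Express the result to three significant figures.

θ_c = V·X/(Q_w·X_r) when wasting from the recycle, so Q_w = V·X/(θ_c·X_r) = 193.0 × 2130 / (9.72 × 7060) = 5.991 m³/d.

Q_w ≈ 5.99 m³/d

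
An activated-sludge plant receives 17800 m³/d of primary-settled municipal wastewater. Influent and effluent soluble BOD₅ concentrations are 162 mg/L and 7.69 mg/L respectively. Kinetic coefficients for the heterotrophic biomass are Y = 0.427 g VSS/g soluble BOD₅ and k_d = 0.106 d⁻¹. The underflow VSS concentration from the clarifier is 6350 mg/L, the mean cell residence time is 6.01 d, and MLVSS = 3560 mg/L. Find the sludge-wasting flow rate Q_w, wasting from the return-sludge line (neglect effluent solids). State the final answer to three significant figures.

Q_w ≈ 113 m³/d

Steady-state biomass mass balance: V·X·(1 + k_d·θ_c) = Y·Q·(S₀ − S)·θ_c, so V = 0.427 × 17800 × (162 − 7.69) × 6.01 / [3560 × (1 + 0.106 × 6.01)] = 7.05×10^6 / 5828 = 1209 m³.
Q_w = (V·X)/(θ_c X_r) = 1209 × 3560 / (6.01 × 6350) = 112.8 m³/d.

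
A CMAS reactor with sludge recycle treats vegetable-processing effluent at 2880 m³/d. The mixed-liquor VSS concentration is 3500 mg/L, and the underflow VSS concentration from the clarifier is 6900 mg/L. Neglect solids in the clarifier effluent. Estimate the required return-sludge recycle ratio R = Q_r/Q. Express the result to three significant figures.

R ≈ 1.03

Solids balance on the clarifier gives (1+R)X = R·X_r, so R = X/(X_r − X) = 3500 / (6900 − 3500) = 1.029.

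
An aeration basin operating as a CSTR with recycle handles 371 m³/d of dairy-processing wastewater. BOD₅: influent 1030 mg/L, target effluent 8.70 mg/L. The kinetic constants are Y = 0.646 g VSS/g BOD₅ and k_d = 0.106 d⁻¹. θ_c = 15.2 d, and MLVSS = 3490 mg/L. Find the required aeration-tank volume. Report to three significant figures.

Rearranging the biomass balance for a CMAS with decay, V = Y·Q·ΔS·θ_c / [X·(1+k_d θ_c)] = 0.646 × 371 × (1030 − 8.70) × 15.2 / [3490 × (1 + 0.106 × 15.2)] = 3.72×10^6 / 9113 = 408.3 m³.

V ≈ 408 m³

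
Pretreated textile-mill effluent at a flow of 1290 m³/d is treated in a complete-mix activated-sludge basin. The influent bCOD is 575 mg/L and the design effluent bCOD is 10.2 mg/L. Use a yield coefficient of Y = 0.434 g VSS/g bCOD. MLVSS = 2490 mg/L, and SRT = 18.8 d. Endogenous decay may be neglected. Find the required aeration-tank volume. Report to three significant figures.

V ≈ 2390 m³

V·X = Y·Q·ΔS·θ_c gives V = 0.434 × 1290 × (575 − 10.2) × 18.8 / 2490 = 2387 m³.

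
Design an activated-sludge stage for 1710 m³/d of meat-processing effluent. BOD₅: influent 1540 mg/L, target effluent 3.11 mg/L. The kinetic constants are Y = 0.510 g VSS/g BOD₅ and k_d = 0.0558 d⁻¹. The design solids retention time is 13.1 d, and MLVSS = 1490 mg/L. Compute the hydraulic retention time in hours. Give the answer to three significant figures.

From the SRT design equation V = Y Q (S₀−S) θ_c / [X (1 + k_d θ_c)] = 0.510 × 1710 × (1540 − 3.11) × 13.1 / [1490 × (1 + 0.0558 × 13.1)] = 1.76×10^7 / 2579 = 6808 m³.
HRT = V/Q = 6808 m³ / 1710 m³·d⁻¹ = 3.981 d × 24 = 95.55 h.

τ ≈ 95.5 h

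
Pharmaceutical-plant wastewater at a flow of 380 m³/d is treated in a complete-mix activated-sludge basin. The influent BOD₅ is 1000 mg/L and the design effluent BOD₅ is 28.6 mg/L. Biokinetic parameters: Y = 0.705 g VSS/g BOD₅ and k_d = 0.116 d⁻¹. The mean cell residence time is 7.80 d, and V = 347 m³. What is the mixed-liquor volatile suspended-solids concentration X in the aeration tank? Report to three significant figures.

Solving the biomass balance for X: X = Y Q (S₀−S) θ_c / [V (1+k_d θ_c)] = 0.705 × 380 × (1000 − 28.6) × 7.80 / [347 × (1 + 0.116 × 7.80)] = 3071 mg/L.

X ≈ 3070 mg/L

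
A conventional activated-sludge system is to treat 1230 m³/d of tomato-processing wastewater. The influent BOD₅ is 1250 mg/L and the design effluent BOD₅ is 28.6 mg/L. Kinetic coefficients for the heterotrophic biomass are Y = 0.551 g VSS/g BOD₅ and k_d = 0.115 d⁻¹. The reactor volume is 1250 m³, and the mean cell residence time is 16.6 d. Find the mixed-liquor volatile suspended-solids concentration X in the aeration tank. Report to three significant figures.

X ≈ 3780 mg/L

Solving the biomass balance for X: X = Y Q (S₀−S) θ_c / [V (1+k_d θ_c)] = 0.551 × 1230 × (1250 − 28.6) × 16.6 / [1250 × (1 + 0.115 × 16.6)] = 3779 mg/L.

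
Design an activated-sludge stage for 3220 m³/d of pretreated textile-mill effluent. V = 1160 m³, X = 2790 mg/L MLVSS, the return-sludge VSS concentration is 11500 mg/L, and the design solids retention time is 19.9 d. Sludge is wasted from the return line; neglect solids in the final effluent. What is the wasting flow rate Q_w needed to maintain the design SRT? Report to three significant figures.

Q_w ≈ 14.1 m³/d

Wasting from the return line (neglecting effluent solids): Q_w = V·X / (θ_c·X_r) = 1160 × 2790 / (19.9 × 11500) = 14.14 m³/d.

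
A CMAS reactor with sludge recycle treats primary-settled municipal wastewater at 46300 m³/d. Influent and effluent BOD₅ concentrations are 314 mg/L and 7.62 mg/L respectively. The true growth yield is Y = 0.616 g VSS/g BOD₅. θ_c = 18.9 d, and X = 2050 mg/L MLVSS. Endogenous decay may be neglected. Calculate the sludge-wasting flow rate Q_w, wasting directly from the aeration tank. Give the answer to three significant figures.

V·X = Y·Q·ΔS·θ_c gives V = 0.616 × 46300 × (314 − 7.62) × 18.9 / 2050 = 80562 m³.
Wasting from the aeration tank: Q_w = V / θ_c = 80562 / 18.9 = 4263 m³/d.

Q_w ≈ 4260 m³/d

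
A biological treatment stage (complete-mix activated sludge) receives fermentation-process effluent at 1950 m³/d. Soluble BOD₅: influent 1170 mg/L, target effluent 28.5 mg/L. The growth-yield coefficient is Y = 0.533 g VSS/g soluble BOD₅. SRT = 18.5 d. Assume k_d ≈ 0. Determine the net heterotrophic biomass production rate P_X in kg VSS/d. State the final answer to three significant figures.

P_X ≈ 1190 kg VSS/d

Since k_d ≈ 0, Y_obs = Y = 0.533 g VSS/g soluble BOD₅.
Q·(S₀ − S) = 1950 × (1170 − 28.5) × 10⁻³ = 2226 kg/d removed.
So the net sludge growth is P_X = 0.5330 × 2226 = 1186 kg VSS/d.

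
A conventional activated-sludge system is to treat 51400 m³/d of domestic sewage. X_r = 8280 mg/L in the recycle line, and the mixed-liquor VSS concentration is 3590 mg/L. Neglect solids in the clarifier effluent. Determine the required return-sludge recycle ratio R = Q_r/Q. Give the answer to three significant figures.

Solids balance on the clarifier gives (1+R)X = R·X_r, so R = X/(X_r − X) = 3590 / (8280 − 3590) = 0.7655.

R ≈ 0.765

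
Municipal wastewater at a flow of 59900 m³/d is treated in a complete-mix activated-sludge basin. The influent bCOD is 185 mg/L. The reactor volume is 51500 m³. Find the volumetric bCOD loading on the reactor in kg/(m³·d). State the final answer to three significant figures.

L_v ≈ 0.215 kg bCOD/(m³·d)

Volumetric loading L_v = Q·S₀ / V = 59900 × 185 g/m³ / 51500 m³ = 215.2 g/(m³·d) = 0.2152 kg bCOD/(m³·d).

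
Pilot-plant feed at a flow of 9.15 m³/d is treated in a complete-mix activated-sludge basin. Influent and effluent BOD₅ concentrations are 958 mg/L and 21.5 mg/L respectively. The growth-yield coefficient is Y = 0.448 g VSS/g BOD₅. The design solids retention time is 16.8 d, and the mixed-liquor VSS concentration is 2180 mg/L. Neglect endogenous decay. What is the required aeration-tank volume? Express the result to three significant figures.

With k_d = 0 the design equation reduces to V = Y Q (S₀−S) θ_c / X = 0.448 × 9.15 × (958 − 21.5) × 16.8 / 2180 = 29.58 m³.

V ≈ 29.6 m³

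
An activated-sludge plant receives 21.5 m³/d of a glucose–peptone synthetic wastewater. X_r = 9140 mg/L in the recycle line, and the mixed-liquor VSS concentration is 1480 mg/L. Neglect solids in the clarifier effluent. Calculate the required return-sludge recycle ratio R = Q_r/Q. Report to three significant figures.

R ≈ 0.193

Solids balance on the clarifier gives (1+R)X = R·X_r, so R = X/(X_r − X) = 1480 / (9140 − 1480) = 0.1932.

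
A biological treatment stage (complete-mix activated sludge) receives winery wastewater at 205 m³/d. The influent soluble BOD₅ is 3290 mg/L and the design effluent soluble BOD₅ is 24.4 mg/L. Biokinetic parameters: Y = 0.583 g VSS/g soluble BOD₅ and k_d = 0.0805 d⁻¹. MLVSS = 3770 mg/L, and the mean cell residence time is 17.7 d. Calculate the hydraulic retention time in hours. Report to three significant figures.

τ ≈ 88.5 h

From the SRT design equation V = Y Q (S₀−S) θ_c / [X (1 + k_d θ_c)] = 0.583 × 205 × (3290 − 24.4) × 17.7 / [3770 × (1 + 0.0805 × 17.7)] = 6.91×10^6 / 9142 = 755.7 m³.
HRT = V/Q = 755.7 m³ / 205 m³·d⁻¹ = 3.686 d × 24 = 88.47 h.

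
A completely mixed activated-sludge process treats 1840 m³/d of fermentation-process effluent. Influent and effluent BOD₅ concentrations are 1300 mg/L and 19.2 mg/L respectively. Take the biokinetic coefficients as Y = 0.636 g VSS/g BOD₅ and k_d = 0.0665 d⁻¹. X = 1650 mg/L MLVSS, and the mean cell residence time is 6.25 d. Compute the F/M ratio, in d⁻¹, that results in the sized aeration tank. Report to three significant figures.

F/M ≈ 0.361 d⁻¹

Rearranging the biomass balance for a CMAS with decay, V = Y·Q·ΔS·θ_c / [X·(1+k_d θ_c)] = 0.636 × 1840 × (1300 − 19.2) × 6.25 / [1650 × (1 + 0.0665 × 6.25)] = 9.37×10^6 / 2336 = 4011 m³.
F/M = Q·S₀ / (V·X) = 1840 × 1300 / (4011 × 1650) = 0.3615 g BOD₅·(g VSS·d)⁻¹.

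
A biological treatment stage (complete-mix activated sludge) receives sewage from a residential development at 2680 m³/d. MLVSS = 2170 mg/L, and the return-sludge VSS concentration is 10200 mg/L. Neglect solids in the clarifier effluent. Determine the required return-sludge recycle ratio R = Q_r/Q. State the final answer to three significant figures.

R ≈ 0.270

Solids balance on the clarifier gives (1+R)X = R·X_r, so R = X/(X_r − X) = 2170 / (10200 − 2170) = 0.2702.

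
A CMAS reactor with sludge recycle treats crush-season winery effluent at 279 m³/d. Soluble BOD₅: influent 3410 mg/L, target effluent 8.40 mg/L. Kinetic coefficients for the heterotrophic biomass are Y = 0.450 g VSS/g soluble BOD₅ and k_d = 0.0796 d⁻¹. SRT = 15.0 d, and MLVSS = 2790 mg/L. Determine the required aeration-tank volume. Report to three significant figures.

From the SRT design equation V = Y Q (S₀−S) θ_c / [X (1 + k_d θ_c)] = 0.450 × 279 × (3410 − 8.40) × 15.0 / [2790 × (1 + 0.0796 × 15.0)] = 6.41×10^6 / 6121 = 1047 m³.

V ≈ 1050 m³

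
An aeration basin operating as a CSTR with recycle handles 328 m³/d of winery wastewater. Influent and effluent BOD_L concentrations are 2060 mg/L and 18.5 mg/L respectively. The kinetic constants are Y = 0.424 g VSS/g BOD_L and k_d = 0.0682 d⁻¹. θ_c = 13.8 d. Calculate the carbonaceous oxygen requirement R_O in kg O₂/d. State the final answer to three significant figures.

Correct the yield for decay: Y_obs = Y/(1 + k_d θ_c) = 0.424 / (1 + 0.0682 × 13.8) = 0.424 / 1.941 = 0.2184.
Mass of BOD_L removed per day: Q(S₀ − S) = 328 × 2042 g/m³ = 669.6 kg/d.
P_X = Y_obs·Q·(S₀ − S) = 0.2184 × 669.6 = 146.3 kg VSS/d.
Carbonaceous O₂ demand = substrate oxidised − cell-mass equivalent = 669.6 − 1.42 × 146.3 = 461.9 kg O₂/d.

R_O ≈ 462 kg O₂/d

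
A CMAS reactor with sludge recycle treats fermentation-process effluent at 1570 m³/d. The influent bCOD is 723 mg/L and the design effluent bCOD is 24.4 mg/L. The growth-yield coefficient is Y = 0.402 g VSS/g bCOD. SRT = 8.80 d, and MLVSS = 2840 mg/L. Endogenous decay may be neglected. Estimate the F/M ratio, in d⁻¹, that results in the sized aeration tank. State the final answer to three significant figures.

With k_d = 0 the design equation reduces to V = Y Q (S₀−S) θ_c / X = 0.402 × 1570 × (723 − 24.4) × 8.80 / 2840 = 1366 m³.
F/M = Q·S₀ / (V·X) = 1570 × 723 / (1366 × 2840) = 0.2926 g bCOD·(g VSS·d)⁻¹.

F/M ≈ 0.293 d⁻¹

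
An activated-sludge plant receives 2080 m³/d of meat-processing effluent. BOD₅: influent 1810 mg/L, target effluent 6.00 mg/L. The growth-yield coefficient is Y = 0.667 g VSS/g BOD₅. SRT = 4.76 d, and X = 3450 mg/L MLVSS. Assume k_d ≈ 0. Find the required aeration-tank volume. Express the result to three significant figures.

Biomass mass balance (decay neglected): V·X = Y·Q·(S₀ − S)·θ_c, so V = 0.667 × 2080 × (1810 − 6.00) × 4.76 / 3450 = 3453 m³.

V ≈ 3450 m³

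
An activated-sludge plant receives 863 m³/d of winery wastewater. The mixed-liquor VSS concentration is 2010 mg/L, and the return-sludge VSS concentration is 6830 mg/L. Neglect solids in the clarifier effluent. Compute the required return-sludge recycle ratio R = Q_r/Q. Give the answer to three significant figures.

R = Q_r/Q = X/(X_r − X) = 2010 / (6830 − 2010) = 0.4170.

R ≈ 0.417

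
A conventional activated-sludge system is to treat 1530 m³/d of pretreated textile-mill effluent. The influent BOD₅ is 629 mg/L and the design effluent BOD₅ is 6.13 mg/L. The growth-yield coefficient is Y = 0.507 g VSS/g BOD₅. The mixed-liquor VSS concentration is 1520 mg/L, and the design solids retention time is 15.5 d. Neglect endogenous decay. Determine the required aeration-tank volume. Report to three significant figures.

V ≈ 4930 m³

With k_d = 0 the design equation reduces to V = Y Q (S₀−S) θ_c / X = 0.507 × 1530 × (629 − 6.13) × 15.5 / 1520 = 4927 m³.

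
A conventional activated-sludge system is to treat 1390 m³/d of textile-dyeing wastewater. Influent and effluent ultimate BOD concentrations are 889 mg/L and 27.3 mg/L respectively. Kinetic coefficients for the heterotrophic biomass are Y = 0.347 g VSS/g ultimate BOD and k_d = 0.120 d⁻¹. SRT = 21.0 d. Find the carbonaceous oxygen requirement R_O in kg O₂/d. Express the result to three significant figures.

R_O ≈ 1030 kg O₂/d

Y_obs = Y / (1 + k_d θ_c) = 0.347 / (1 + 0.120 × 21.0) = 0.347 / 3.520 = 0.09858.
ΔS = 889 − 27.3 = 861.7 mg/L, so the substrate removal rate is 1390 × 861.7/1000 = 1198 kg ultimate BOD/d.
Net sludge production P_X = 0.09858 × 1198 = 118.1 kg VSS/d.
R_O = Q·(S₀ − S) − 1.42·P_X = 1198 − 1.42 × 118.1 = 1030 kg O₂/d.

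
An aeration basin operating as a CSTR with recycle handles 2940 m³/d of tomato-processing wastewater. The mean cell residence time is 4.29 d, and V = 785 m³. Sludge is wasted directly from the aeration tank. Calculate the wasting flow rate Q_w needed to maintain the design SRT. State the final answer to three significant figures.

For wasting at MLVSS concentration, Q_w = V/θ_c = 785.0/4.29 = 183.0 m³/d.

Q_w ≈ 183 m³/d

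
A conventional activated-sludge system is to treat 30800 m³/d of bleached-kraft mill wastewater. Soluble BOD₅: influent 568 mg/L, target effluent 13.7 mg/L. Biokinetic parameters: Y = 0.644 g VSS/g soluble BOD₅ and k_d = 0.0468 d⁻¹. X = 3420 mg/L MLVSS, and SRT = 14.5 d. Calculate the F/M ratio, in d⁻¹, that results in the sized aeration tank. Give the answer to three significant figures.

From the SRT design equation V = Y Q (S₀−S) θ_c / [X (1 + k_d θ_c)] = 0.644 × 30800 × (568 − 13.7) × 14.5 / [3420 × (1 + 0.0468 × 14.5)] = 1.59×10^8 / 5741 = 27770 m³.
Food-to-microorganism ratio F/M = Q S₀ / (V X) = 30800 × 568 / (27770 × 3420) = 0.1842 d⁻¹.

F/M ≈ 0.184 d⁻¹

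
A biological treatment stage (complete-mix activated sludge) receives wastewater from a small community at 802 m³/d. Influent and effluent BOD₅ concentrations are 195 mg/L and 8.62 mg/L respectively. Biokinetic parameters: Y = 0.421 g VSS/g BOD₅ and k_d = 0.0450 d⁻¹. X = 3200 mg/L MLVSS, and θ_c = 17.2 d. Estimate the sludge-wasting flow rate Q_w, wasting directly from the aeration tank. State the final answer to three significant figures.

Rearranging the biomass balance for a CMAS with decay, V = Y·Q·ΔS·θ_c / [X·(1+k_d θ_c)] = 0.421 × 802 × (195 − 8.62) × 17.2 / [3200 × (1 + 0.0450 × 17.2)] = 1.08×10^6 / 5677 = 190.7 m³.
With mixed-liquor wasting, θ_c = V/Q_w, so Q_w = V/θ_c = 190.7/17.2 = 11.09 m³/d.

Q_w ≈ 11.1 m³/d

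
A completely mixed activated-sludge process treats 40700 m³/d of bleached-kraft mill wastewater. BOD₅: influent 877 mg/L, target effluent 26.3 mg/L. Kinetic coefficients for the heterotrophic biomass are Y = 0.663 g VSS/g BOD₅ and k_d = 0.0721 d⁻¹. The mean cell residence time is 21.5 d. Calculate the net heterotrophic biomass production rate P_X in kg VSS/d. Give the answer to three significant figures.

Correct the yield for decay: Y_obs = Y/(1 + k_d θ_c) = 0.663 / (1 + 0.0721 × 21.5) = 0.663 / 2.550 = 0.2600.
ΔS = 877 − 26.3 = 850.7 mg/L, so the substrate removal rate is 40700 × 850.7/1000 = 34623 kg BOD₅/d.
Net biomass production P_X = Y_obs × Q·(S₀ − S) = 0.2600 × 34623 = 9002 kg VSS/d.

P_X ≈ 9000 kg VSS/d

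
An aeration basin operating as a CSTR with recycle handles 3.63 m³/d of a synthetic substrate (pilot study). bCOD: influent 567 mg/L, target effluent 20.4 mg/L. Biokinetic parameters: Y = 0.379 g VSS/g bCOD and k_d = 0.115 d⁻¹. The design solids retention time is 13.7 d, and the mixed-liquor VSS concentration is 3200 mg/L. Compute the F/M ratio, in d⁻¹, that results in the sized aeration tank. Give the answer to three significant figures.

Steady-state biomass mass balance: V·X·(1 + k_d·θ_c) = Y·Q·(S₀ − S)·θ_c, so V = 0.379 × 3.63 × (567 − 20.4) × 13.7 / [3200 × (1 + 0.115 × 13.7)] = 1.03×10^4 / 8242 = 1.250 m³.
F/M = Q·S₀ / (V·X) = 3.63 × 567 / (1.250 × 3200) = 0.5145 g bCOD·(g VSS·d)⁻¹.

F/M ≈ 0.515 d⁻¹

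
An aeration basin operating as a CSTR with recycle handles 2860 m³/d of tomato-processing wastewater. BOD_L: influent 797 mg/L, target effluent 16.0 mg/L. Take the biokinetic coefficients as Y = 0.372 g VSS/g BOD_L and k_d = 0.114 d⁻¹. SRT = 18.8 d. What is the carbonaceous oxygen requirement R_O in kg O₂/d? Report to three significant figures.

R_O ≈ 1860 kg O₂/d

The observed yield is Y_obs = Y/(1 + k_d·θ_c) = 0.372 / (1 + 0.114 × 18.8) = 0.372 / 3.143 = 0.1184 g VSS per g BOD_L removed.
Q·(S₀ − S) = 2860 × (797 − 16.0) × 10⁻³ = 2234 kg/d removed.
Biomass synthesised: P_X = Y_obs × 2234 = 264.4 kg VSS/d.
R_O = Q·ΔS − 1.42 P_X = 2234 − 375.4 = 1858 kg O₂/d.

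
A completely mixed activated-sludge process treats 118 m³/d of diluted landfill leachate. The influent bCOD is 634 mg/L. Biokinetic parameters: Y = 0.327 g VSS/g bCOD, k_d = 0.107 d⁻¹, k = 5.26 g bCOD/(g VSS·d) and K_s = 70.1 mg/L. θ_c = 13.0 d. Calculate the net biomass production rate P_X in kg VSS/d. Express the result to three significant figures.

P_X ≈ 10.1 kg VSS/d

For a completely mixed reactor with recycle the Lawrence–McCarty relation gives S = K_s·(1 + k_d·θ_c) / [θ_c·(Y·k − k_d) − 1] = 70.1 × (1 + 0.107 × 13.0) / [13.0 × (0.327 × 5.26 − 0.107) − 1] = 167.6 / 19.97 = 8.393 mg/L.
Correct the yield for decay: Y_obs = Y/(1 + k_d θ_c) = 0.327 / (1 + 0.107 × 13.0) = 0.327 / 2.391 = 0.1368.
Substrate removed = Q·(S₀ − S) = 118 m³/d × (634 − 8.39) g/m³ = 7.38×10^4 g/d = 73.82 kg/d.
Net biomass production P_X = Y_obs × Q·(S₀ − S) = 0.1368 × 73.82 = 10.10 kg VSS/d.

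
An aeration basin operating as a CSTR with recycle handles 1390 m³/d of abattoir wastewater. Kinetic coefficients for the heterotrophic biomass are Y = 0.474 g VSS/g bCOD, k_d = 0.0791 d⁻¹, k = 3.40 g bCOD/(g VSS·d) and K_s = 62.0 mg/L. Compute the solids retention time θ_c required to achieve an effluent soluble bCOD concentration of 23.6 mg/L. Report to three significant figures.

At the target effluent, Y k S/(K_s+S) = 0.474×3.40×23.6/85.60 = 0.4443 d⁻¹.
θ_c = 1/(μ − k_d) = 1/(0.4443 − 0.0791) = 1/0.3652 = 2.738 d.

θ_c ≈ 2.74 d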